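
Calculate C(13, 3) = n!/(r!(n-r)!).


C(13,3) = 13!/(3! × 10!)
= 6227020800/(6 × 3628800)
= 286

C(13,3) = 286


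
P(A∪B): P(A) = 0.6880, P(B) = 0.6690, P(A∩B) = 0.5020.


P(A∪B) = 0.6880 + 0.6690 - 0.5020
= 1.3570 - 0.5020
= 0.8550

P(A∪B) = 0.8550


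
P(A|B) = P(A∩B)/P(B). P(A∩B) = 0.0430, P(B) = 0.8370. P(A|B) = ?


P(A|B) = 0.0430/0.8370 = 0.0514

P(A|B) = 0.0514


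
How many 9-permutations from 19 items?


P(19,9) = 19!/10!
= 121645100408832000/3628800
= 33522128640

P(19,9) = 33522128640


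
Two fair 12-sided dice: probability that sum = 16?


Total outcomes = 12×12 = 144
Favorable (sum = 16): 9
P = 9/144 = 0.0625

P = 0.0625


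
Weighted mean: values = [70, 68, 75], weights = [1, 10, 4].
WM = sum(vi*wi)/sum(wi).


Numerator = 70*1 + 68*10 + 75*4 = 1050
Denominator = 1 + 10 + 4 = 15
WM = 1050/15 = 70.0000

WM = 70.0000


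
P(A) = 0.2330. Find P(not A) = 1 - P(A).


P(not A) = 1 - 0.2330 = 0.7670

P(not A) = 0.7670


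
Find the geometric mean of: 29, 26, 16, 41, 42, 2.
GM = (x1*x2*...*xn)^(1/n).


Product = 29 × 26 × 16 × 41 × 42 × 2 = 41548416
GM = 41548416^(1/6) = 18.6105

GM = 18.6105


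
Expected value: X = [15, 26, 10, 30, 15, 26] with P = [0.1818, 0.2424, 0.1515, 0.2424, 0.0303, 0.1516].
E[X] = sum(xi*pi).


E[X] = 15*0.1818 + 26*0.2424 + 10*0.1515 + 30*0.2424 + 15*0.0303 + 26*0.1516
= 2.7270 + 6.3024 + 1.5150 + 7.2720 + 0.4545 + 3.9416
= 22.2125

E[X] = 22.2125


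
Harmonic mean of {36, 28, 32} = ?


Sum of reciprocals = 1/36 + 1/28 + 1/32 = 0.094742
HM = 3/0.094742 = 31.6649

HM = 31.6649


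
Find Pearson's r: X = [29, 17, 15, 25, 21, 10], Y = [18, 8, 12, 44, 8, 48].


Mean X = 19.5000, Mean Y = 23.0000
SD X = 6.317964, SD Y = 16.643317
Cov = -17.500000
r = -17.500000/(6.317964*16.643317) = -0.1664

r = -0.1664


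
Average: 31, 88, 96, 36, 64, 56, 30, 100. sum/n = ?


Sum = 31 + 88 + 96 + 36 + 64 + 56 + 30 + 100 = 501
n = 8
Mean = 501/8 = 62.6250

Mean = 62.6250


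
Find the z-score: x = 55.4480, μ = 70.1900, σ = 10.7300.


z = (55.4480 - 70.1900)/10.7300
= -14.7420/10.7300
= -1.3739

z = -1.3739


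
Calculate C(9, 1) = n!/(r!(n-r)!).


C(9,1) = 9!/(1! × 8!)
= 362880/(1 × 40320)
= 9

C(9,1) = 9


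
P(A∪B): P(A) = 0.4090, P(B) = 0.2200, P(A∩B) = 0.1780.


P(A∪B) = 0.4090 + 0.2200 - 0.1780
= 0.6290 - 0.1780
= 0.4510

P(A∪B) = 0.4510


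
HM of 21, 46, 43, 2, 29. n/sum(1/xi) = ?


Sum of reciprocals = 1/21 + 1/46 + 1/43 + 1/2 + 1/29 = 0.627097
HM = 5/0.627097 = 7.9733

HM = 7.9733


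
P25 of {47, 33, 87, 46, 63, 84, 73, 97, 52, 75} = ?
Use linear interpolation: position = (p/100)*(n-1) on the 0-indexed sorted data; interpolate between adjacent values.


Sorted: 33, 46, 47, 52, 63, 73, 75, 84, 87, 97
n = 10
Index = 25/100 * 9 = 2.2500
Lower = data[2] = 47, Upper = data[3] = 52
P25 = 47 + 0.2500*(5) = 48.2500

P25 = 48.2500


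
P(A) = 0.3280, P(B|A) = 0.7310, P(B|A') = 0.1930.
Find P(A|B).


P(B) = P(B|A)*P(A) + P(B|A')*P(A')
= 0.7310*0.3280 + 0.1930*0.6720
= 0.239768 + 0.129696 = 0.369464
P(A|B) = 0.239768/0.369464 = 0.6490

P(A|B) = 0.6490


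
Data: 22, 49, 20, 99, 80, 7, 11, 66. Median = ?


Sorted: 7, 11, 20, 22, 49, 66, 80, 99
n = 8 (even)
Middle values: 22 and 49
Median = (22+49)/2 = 35.5000

Median = 35.5000


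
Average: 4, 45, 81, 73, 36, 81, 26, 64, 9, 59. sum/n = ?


Sum = 4 + 45 + 81 + 73 + 36 + 81 + 26 + 64 + 9 + 59 = 478
n = 10
Mean = 478/10 = 47.8000

Mean = 47.8000


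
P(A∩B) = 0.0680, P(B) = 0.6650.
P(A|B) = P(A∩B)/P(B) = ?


P(A|B) = 0.0680/0.6650 = 0.1023

P(A|B) = 0.1023


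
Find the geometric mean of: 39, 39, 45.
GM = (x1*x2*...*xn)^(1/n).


Product = 39 × 39 × 45 = 68445
GM = 68445^(1/3) = 40.9054

GM = 40.9054


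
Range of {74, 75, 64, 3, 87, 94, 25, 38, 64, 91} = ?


Max = 94, Min = 3
Range = 94 - 3 = 91

Range = 91


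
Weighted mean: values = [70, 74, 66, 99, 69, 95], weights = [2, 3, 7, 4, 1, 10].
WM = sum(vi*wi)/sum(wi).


Numerator = 70*2 + 74*3 + 66*7 + 99*4 + 69*1 + 95*10 = 2239
Denominator = 2 + 3 + 7 + 4 + 1 + 10 = 27
WM = 2239/27 = 82.9259

WM = 82.9259


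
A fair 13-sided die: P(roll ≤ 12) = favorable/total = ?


Favorable outcomes (roll ≤ 12): 12
Total outcomes = 13
P = 12/13 = 0.9231

P = 0.9231


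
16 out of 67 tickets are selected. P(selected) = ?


P = 16/67 = 0.2388

P = 0.2388


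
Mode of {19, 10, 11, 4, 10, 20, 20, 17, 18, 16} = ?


Frequencies: 4:1, 10:2, 11:1, 16:1, 17:1, 18:1, 19:1, 20:2
Max frequency = 2
Mode = 10, 20

Mode = 10, 20


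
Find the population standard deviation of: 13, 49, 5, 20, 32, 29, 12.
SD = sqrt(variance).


Mean = 22.8571
Variance = 192.4082
SD = sqrt(192.4082) = 13.8711

SD = 13.8711


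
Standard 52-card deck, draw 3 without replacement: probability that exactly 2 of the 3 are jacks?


Hypergeometric: P(X=2) = C(4,2)·C(48,1) / C(52,3)
= 6 × 48 / 22100
= 288/22100 = 0.0130

P = 0.0130


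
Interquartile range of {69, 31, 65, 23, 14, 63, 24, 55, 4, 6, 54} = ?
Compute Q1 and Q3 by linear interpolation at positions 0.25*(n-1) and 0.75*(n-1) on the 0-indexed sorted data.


Sorted: 4, 6, 14, 23, 24, 31, 54, 55, 63, 65, 69
Q1 (25th %ile) = 18.5000
Q3 (75th %ile) = 59.0000
IQR = 59.0000 - 18.5000 = 40.5000

IQR = 40.5000


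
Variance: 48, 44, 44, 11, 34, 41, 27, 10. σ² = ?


Mean = 32.3750
Squared deviations: 244.1406, 135.1406, 135.1406, 456.8906, 2.6406, 74.3906, 28.8906, 500.6406
Sum = 1577.8750
Variance = 1577.8750/8 = 197.2344

Variance = 197.2344


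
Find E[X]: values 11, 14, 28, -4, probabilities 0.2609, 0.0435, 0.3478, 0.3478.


E[X] = 11*0.2609 + 14*0.0435 + 28*0.3478 - 4*0.3478
= 2.8699 + 0.6090 + 9.7384 - 1.3912
= 11.8261

E[X] = 11.8261


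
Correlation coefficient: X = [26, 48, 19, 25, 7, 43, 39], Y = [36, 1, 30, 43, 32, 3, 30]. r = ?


Mean X = 29.5714, Mean Y = 25.0000
SD X = 13.436168, SD Y = 15.137465
Cov = -146.142857
r = -146.142857/(13.436168*15.137465) = -0.7185

r = -0.7185


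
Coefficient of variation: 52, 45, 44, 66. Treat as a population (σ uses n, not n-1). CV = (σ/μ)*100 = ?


Mean = 51.7500
SD = 8.7856
CV = (8.7856/51.7500)*100 = 16.9771%

CV = 16.9771%


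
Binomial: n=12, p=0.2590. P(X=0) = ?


C(12,0) = 1
p^0 = 1.000000
(1-p)^12 = 0.027404
P = 1 * 1.000000 * 0.027404 = 0.0274

P(X=0) = 0.0274


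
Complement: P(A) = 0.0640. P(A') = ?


P(not A) = 1 - 0.0640 = 0.9360

P(not A) = 0.9360


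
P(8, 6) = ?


P(8,6) = 8!/2!
= 40320/2
= 20160

P(8,6) = 20160


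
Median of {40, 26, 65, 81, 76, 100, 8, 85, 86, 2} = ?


Sorted: 2, 8, 26, 40, 65, 76, 81, 85, 86, 100
n = 10 (even)
Middle values: 65 and 76
Median = (65+76)/2 = 70.5000

Median = 70.5000


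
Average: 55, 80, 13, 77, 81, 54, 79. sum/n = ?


Sum = 55 + 80 + 13 + 77 + 81 + 54 + 79 = 439
n = 7
Mean = 439/7 = 62.7143

Mean = 62.7143


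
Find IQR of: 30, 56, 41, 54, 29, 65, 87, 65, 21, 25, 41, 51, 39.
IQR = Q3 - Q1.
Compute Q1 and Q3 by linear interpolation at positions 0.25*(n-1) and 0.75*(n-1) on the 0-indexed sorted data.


Sorted: 21, 25, 29, 30, 39, 41, 41, 51, 54, 56, 65, 65, 87
Q1 (25th %ile) = 30.0000
Q3 (75th %ile) = 56.0000
IQR = 56.0000 - 30.0000 = 26.0000

IQR = 26.0000


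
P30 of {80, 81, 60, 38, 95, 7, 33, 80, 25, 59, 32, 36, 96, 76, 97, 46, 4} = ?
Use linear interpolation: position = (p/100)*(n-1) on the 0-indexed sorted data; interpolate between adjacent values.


Sorted: 4, 7, 25, 32, 33, 36, 38, 46, 59, 60, 76, 80, 80, 81, 95, 96, 97
n = 17
Index = 30/100 * 16 = 4.8000
Lower = data[4] = 33, Upper = data[5] = 36
P30 = 33 + 0.8000*(3) = 35.4000

P30 = 35.4000


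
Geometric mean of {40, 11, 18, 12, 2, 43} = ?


Product = 40 × 11 × 18 × 12 × 2 × 43 = 8173440
GM = 8173440^(1/6) = 14.1928

GM = 14.1928


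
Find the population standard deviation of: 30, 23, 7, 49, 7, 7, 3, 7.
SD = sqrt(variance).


Mean = 16.6250
Variance = 227.9844
SD = sqrt(227.9844) = 15.0992

SD = 15.0992


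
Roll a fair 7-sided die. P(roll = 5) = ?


Favorable outcomes (roll = 5): 1
Total outcomes = 7
P = 1/7 = 0.1429

P = 0.1429


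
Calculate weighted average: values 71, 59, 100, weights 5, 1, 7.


Numerator = 71*5 + 59*1 + 100*7 = 1114
Denominator = 5 + 1 + 7 = 13
WM = 1114/13 = 85.6923

WM = 85.6923


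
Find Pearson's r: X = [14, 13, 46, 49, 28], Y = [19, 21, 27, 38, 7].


Mean X = 30.0000, Mean Y = 22.4000
SD X = 15.270887, SD Y = 10.150862
Cov = 95.800000
r = 95.800000/(15.270887*10.150862) = 0.6180

r = 0.6180


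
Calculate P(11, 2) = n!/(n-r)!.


P(11,2) = 11!/9!
= 39916800/362880
= 110

P(11,2) = 110


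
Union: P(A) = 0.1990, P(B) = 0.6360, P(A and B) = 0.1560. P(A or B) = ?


P(A∪B) = 0.1990 + 0.6360 - 0.1560
= 0.8350 - 0.1560
= 0.6790

P(A∪B) = 0.6790


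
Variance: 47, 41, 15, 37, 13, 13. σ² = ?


Mean = 27.6667
Squared deviations: 373.7778, 177.7778, 160.4444, 87.1111, 215.1111, 215.1111
Sum = 1229.3333
Variance = 1229.3333/6 = 204.8889

Variance = 204.8889


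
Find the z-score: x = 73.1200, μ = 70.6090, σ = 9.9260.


z = (73.1200 - 70.6090)/9.9260
= 2.5110/9.9260
= 0.2530

z = 0.2530


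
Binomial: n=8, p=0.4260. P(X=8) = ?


C(8,8) = 1
p^8 = 0.001085
(1-p)^0 = 1.000000
P = 1 * 0.001085 * 1.000000 = 0.0011

P(X=8) = 0.0011


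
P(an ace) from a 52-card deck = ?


4 aces in 52 cards
P = 4/52 = 0.0769

P = 0.0769


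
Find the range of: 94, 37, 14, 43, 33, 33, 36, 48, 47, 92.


Max = 94, Min = 14
Range = 94 - 14 = 80

Range = 80


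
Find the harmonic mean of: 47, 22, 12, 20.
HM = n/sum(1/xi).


Sum of reciprocals = 1/47 + 1/22 + 1/12 + 1/20 = 0.200064
HM = 4/0.200064 = 19.9936

HM = 19.9936


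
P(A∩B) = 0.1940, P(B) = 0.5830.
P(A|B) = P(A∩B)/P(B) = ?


P(A|B) = 0.1940/0.5830 = 0.3328

P(A|B) = 0.3328


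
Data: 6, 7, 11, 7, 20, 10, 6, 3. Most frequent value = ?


Frequencies: 3:1, 6:2, 7:2, 10:1, 11:1, 20:1
Max frequency = 2
Mode = 6, 7

Mode = 6, 7


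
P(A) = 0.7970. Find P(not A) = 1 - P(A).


P(not A) = 1 - 0.7970 = 0.2030

P(not A) = 0.2030


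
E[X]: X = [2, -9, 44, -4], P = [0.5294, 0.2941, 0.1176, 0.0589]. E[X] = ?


E[X] = 2*0.5294 - 9*0.2941 + 44*0.1176 - 4*0.0589
= 1.0588 - 2.6469 + 5.1744 - 0.2356
= 3.3507

E[X] = 3.3507


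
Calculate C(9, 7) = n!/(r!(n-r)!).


C(9,7) = 9!/(7! × 2!)
= 362880/(5040 × 2)
= 36

C(9,7) = 36


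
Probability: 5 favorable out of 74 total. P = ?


P = 5/74 = 0.0676

P = 0.0676


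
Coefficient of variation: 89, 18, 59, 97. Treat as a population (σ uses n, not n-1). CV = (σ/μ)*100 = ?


Mean = 65.7500
SD = 30.9950
CV = (30.9950/65.7500)*100 = 47.1406%

CV = 47.1406%


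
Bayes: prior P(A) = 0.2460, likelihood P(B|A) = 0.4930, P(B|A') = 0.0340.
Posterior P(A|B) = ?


P(B) = P(B|A)*P(A) + P(B|A')*P(A')
= 0.4930*0.2460 + 0.0340*0.7540
= 0.121278 + 0.025636 = 0.146914
P(A|B) = 0.121278/0.146914 = 0.8255

P(A|B) = 0.8255


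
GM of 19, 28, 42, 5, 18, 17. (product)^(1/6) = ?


Product = 19 × 28 × 42 × 5 × 18 × 17 = 34186320
GM = 34186320^(1/6) = 18.0153

GM = 18.0153


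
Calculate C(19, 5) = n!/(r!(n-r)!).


C(19,5) = 19!/(5! × 14!)
= 121645100408832000/(120 × 87178291200)
= 11628

C(19,5) = 11628


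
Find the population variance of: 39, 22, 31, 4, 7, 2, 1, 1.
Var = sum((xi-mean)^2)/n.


Mean = 13.3750
Squared deviations: 656.6406, 74.3906, 310.6406, 87.8906, 40.6406, 129.3906, 153.1406, 153.1406
Sum = 1605.8750
Variance = 1605.8750/8 = 200.7344

Variance = 200.7344


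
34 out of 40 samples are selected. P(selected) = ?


P = 34/40 = 0.8500

P = 0.8500


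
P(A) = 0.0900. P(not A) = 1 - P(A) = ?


P(not A) = 1 - 0.0900 = 0.9100

P(not A) = 0.9100


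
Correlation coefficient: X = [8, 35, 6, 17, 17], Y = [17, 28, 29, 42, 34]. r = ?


Mean X = 16.6000, Mean Y = 30.0000
SD X = 10.248902, SD Y = 8.173127
Cov = 18.400000
r = 18.400000/(10.248902*8.173127) = 0.2197

r = 0.2197


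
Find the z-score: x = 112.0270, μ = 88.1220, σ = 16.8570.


z = (112.0270 - 88.1220)/16.8570
= 23.9050/16.8570
= 1.4181

z = 1.4181


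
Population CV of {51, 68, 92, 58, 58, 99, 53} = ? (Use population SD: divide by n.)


Mean = 68.4286
SD = 17.9273
CV = (17.9273/68.4286)*100 = 26.1985%

CV = 26.1985%


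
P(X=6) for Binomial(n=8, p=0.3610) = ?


C(8,6) = 28
p^6 = 0.002213
(1-p)^2 = 0.408321
P = 28 * 0.002213 * 0.408321 = 0.0253

P(X=6) = 0.0253


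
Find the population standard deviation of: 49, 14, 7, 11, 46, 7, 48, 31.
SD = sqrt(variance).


Mean = 26.6250
Variance = 315.7344
SD = sqrt(315.7344) = 17.7689

SD = 17.7689


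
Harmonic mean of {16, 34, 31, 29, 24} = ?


Sum of reciprocals = 1/16 + 1/34 + 1/31 + 1/29 + 1/24 = 0.200319
HM = 5/0.200319 = 24.9602

HM = 24.9602


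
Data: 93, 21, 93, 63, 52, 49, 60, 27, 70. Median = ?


Sorted: 21, 27, 49, 52, 60, 63, 70, 93, 93
n = 9 (odd)
Middle value = 60

Median = 60


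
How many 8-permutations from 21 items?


P(21,8) = 21!/13!
= 51090942171709440000/6227020800
= 8204716800

P(21,8) = 8204716800


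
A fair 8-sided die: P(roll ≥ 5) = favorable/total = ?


Favorable outcomes (roll ≥ 5): 4
Total outcomes = 8
P = 4/8 = 0.5000

P = 0.5000


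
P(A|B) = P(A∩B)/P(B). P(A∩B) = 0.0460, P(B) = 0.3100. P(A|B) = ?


P(A|B) = 0.0460/0.3100 = 0.1484

P(A|B) = 0.1484


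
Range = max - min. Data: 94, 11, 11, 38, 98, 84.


Max = 98, Min = 11
Range = 98 - 11 = 87

Range = 87


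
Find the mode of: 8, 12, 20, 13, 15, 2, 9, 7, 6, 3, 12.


Frequencies: 2:1, 3:1, 6:1, 7:1, 8:1, 9:1, 12:2, 13:1, 15:1, 20:1
Max frequency = 2
Mode = 12

Mode = 12


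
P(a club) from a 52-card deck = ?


13 clubs in 52 cards
P = 13/52 = 0.2500

P = 0.2500


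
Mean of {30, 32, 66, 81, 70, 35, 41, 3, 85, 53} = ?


Sum = 30 + 32 + 66 + 81 + 70 + 35 + 41 + 3 + 85 + 53 = 496
n = 10
Mean = 496/10 = 49.6000

Mean = 49.6000


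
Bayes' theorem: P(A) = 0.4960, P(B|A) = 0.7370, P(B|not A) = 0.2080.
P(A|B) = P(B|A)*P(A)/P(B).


P(B) = P(B|A)*P(A) + P(B|A')*P(A')
= 0.7370*0.4960 + 0.2080*0.5040
= 0.365552 + 0.104832 = 0.470384
P(A|B) = 0.365552/0.470384 = 0.7771

P(A|B) = 0.7771


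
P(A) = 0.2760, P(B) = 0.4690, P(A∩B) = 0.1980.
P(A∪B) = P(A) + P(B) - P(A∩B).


P(A∪B) = 0.2760 + 0.4690 - 0.1980
= 0.7450 - 0.1980
= 0.5470

P(A∪B) = 0.5470


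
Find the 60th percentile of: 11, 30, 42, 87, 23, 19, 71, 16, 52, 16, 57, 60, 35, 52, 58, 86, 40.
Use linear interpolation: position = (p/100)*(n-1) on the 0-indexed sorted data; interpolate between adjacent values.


Sorted: 11, 16, 16, 19, 23, 30, 35, 40, 42, 52, 52, 57, 58, 60, 71, 86, 87
n = 17
Index = 60/100 * 16 = 9.6000
Lower = data[9] = 52, Upper = data[10] = 52
P60 = 52 + 0.6000*(0) = 52.0000

P60 = 52.0000


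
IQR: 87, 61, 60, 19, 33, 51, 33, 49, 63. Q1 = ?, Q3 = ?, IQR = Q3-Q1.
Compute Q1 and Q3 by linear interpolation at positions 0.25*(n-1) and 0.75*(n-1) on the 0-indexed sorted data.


Sorted: 19, 33, 33, 49, 51, 60, 61, 63, 87
Q1 (25th %ile) = 33.0000
Q3 (75th %ile) = 61.0000
IQR = 61.0000 - 33.0000 = 28.0000

IQR = 28.0000


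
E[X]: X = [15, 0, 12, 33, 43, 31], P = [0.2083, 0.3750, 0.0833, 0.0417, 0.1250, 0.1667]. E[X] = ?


E[X] = 15*0.2083 + 0*0.3750 + 12*0.0833 + 33*0.0417 + 43*0.1250 + 31*0.1667
= 3.1245 + 0 + 0.9996 + 1.3761 + 5.3750 + 5.1677
= 16.0429

E[X] = 16.0429


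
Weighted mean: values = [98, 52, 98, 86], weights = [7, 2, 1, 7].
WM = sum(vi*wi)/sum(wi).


Numerator = 98*7 + 52*2 + 98*1 + 86*7 = 1490
Denominator = 7 + 2 + 1 + 7 = 17
WM = 1490/17 = 87.6471

WM = 87.6471


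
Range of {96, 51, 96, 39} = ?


Max = 96, Min = 39
Range = 96 - 39 = 57

Range = 57


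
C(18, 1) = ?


C(18,1) = 18!/(1! × 17!)
= 6402373705728000/(1 × 355687428096000)
= 18

C(18,1) = 18


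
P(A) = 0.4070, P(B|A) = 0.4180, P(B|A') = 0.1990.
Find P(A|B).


P(B) = P(B|A)*P(A) + P(B|A')*P(A')
= 0.4180*0.4070 + 0.1990*0.5930
= 0.170126 + 0.118007 = 0.288133
P(A|B) = 0.170126/0.288133 = 0.5904

P(A|B) = 0.5904


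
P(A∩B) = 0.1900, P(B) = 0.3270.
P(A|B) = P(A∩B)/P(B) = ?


P(A|B) = 0.1900/0.3270 = 0.5810

P(A|B) = 0.5810


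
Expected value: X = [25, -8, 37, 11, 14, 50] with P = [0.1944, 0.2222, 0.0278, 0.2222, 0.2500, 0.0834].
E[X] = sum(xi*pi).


E[X] = 25*0.1944 - 8*0.2222 + 37*0.0278 + 11*0.2222 + 14*0.2500 + 50*0.0834
= 4.8600 - 1.7776 + 1.0286 + 2.4442 + 3.5000 + 4.1700
= 14.2252

E[X] = 14.2252


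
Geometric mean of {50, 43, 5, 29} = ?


Product = 50 × 43 × 5 × 29 = 311750
GM = 311750^(1/4) = 23.6293

GM = 23.6293


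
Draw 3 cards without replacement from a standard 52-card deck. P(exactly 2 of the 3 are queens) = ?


Hypergeometric: P(X=2) = C(4,2)·C(48,1) / C(52,3)
= 6 × 48 / 22100
= 288/22100 = 0.0130

P = 0.0130


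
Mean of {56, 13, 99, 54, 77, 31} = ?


Sum = 56 + 13 + 99 + 54 + 77 + 31 = 330
n = 6
Mean = 330/6 = 55.0000

Mean = 55.0000


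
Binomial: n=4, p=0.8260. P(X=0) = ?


C(4,0) = 1
p^0 = 1.000000
(1-p)^4 = 0.000917
P = 1 * 1.000000 * 0.000917 = 0.0009

P(X=0) = 0.0009


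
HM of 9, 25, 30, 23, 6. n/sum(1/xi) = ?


Sum of reciprocals = 1/9 + 1/25 + 1/30 + 1/23 + 1/6 = 0.394589
HM = 5/0.394589 = 12.6714

HM = 12.6714


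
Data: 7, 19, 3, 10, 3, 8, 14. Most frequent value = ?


Frequencies: 3:2, 7:1, 8:1, 10:1, 14:1, 19:1
Max frequency = 2
Mode = 3

Mode = 3


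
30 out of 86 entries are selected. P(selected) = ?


P = 30/86 = 0.3488

P = 0.3488


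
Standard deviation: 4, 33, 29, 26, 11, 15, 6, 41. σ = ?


Mean = 20.6250
Variance = 160.2344
SD = sqrt(160.2344) = 12.6584

SD = 12.6584


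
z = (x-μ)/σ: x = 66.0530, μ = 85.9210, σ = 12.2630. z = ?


z = (66.0530 - 85.9210)/12.2630
= -19.8680/12.2630
= -1.6202

z = -1.6202


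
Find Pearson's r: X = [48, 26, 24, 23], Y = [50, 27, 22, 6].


Mean X = 30.2500, Mean Y = 26.2500
SD X = 10.304732, SD Y = 15.753968
Cov = 147.937500
r = 147.937500/(10.304732*15.753968) = 0.9113

r = 0.9113


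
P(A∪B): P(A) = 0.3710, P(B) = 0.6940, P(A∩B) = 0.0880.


P(A∪B) = 0.3710 + 0.6940 - 0.0880
= 1.0650 - 0.0880
= 0.9770

P(A∪B) = 0.9770


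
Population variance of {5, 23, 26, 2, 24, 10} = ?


Mean = 15.0000
Squared deviations: 100.0000, 64.0000, 121.0000, 169.0000, 81.0000, 25.0000
Sum = 560.0000
Variance = 560.0000/6 = 93.3333

Variance = 93.3333


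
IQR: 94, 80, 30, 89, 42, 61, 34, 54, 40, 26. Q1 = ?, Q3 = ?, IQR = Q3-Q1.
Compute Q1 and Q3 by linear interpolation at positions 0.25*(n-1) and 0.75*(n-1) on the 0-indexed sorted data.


Sorted: 26, 30, 34, 40, 42, 54, 61, 80, 89, 94
Q1 (25th %ile) = 35.5000
Q3 (75th %ile) = 75.2500
IQR = 75.2500 - 35.5000 = 39.7500

IQR = 39.7500


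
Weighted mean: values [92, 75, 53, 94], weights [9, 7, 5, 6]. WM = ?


Numerator = 92*9 + 75*7 + 53*5 + 94*6 = 2182
Denominator = 9 + 7 + 5 + 6 = 27
WM = 2182/27 = 80.8148

WM = 80.8148


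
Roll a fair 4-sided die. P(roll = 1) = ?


Favorable outcomes (roll = 1): 1
Total outcomes = 4
P = 1/4 = 0.2500

P = 0.2500


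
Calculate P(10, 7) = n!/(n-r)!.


P(10,7) = 10!/3!
= 3628800/6
= 604800

P(10,7) = 604800


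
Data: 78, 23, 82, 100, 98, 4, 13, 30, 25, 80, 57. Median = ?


Sorted: 4, 13, 23, 25, 30, 57, 78, 80, 82, 98, 100
n = 11 (odd)
Middle value = 57

Median = 57


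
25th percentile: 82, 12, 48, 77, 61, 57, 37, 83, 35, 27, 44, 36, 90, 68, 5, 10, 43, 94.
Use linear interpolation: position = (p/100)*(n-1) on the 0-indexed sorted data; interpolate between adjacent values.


Sorted: 5, 10, 12, 27, 35, 36, 37, 43, 44, 48, 57, 61, 68, 77, 82, 83, 90, 94
n = 18
Index = 25/100 * 17 = 4.2500
Lower = data[4] = 35, Upper = data[5] = 36
P25 = 35 + 0.2500*(1) = 35.2500

P25 = 35.2500


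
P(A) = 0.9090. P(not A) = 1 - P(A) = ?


P(not A) = 1 - 0.9090 = 0.0910

P(not A) = 0.0910


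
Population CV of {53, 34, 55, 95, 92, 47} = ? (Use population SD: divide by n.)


Mean = 62.6667
SD = 22.8230
CV = (22.8230/62.6667)*100 = 36.4197%

CV = 36.4197%


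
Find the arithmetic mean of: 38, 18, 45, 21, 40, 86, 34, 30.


Sum = 38 + 18 + 45 + 21 + 40 + 86 + 34 + 30 = 312
n = 8
Mean = 312/8 = 39.0000

Mean = 39.0000


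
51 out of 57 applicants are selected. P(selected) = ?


P = 51/57 = 0.8947

P = 0.8947


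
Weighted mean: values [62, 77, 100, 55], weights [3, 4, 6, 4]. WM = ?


Numerator = 62*3 + 77*4 + 100*6 + 55*4 = 1314
Denominator = 3 + 4 + 6 + 4 = 17
WM = 1314/17 = 77.2941

WM = 77.2941


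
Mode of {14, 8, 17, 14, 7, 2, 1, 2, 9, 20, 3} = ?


Frequencies: 1:1, 2:2, 3:1, 7:1, 8:1, 9:1, 14:2, 17:1, 20:1
Max frequency = 2
Mode = 2, 14

Mode = 2, 14


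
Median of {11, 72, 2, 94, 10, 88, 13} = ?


Sorted: 2, 10, 11, 13, 72, 88, 94
n = 7 (odd)
Middle value = 13

Median = 13


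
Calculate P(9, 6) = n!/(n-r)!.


P(9,6) = 9!/3!
= 362880/6
= 60480

P(9,6) = 60480


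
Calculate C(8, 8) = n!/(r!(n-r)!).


C(8,8) = 8!/(8! × 0!)
= 40320/(40320 × 1)
= 1

C(8,8) = 1


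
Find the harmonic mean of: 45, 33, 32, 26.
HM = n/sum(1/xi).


Sum of reciprocals = 1/45 + 1/33 + 1/32 + 1/26 = 0.122237
HM = 4/0.122237 = 32.7234

HM = 32.7234


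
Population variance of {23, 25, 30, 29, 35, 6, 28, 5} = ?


Mean = 22.6250
Squared deviations: 0.1406, 5.6406, 54.3906, 40.6406, 153.1406, 276.3906, 28.8906, 310.6406
Sum = 869.8750
Variance = 869.8750/8 = 108.7344

Variance = 108.7344


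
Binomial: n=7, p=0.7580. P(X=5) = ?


C(7,5) = 21
p^5 = 0.250234
(1-p)^2 = 0.058564
P = 21 * 0.250234 * 0.058564 = 0.3077

P(X=5) = 0.3077


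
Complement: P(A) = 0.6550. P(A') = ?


P(not A) = 1 - 0.6550 = 0.3450

P(not A) = 0.3450


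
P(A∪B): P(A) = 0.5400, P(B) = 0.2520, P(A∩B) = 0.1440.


P(A∪B) = 0.5400 + 0.2520 - 0.1440
= 0.7920 - 0.1440
= 0.6480

P(A∪B) = 0.6480


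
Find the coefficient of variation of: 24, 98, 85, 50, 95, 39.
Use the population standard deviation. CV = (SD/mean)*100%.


Mean = 65.1667
SD = 28.7832
CV = (28.7832/65.1667)*100 = 44.1686%

CV = 44.1686%


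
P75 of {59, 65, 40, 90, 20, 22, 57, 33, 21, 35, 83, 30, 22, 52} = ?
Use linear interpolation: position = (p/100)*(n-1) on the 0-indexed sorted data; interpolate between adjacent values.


Sorted: 20, 21, 22, 22, 30, 33, 35, 40, 52, 57, 59, 65, 83, 90
n = 14
Index = 75/100 * 13 = 9.7500
Lower = data[9] = 57, Upper = data[10] = 59
P75 = 57 + 0.7500*(2) = 58.5000

P75 = 58.5000


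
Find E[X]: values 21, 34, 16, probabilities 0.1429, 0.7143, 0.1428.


E[X] = 21*0.1429 + 34*0.7143 + 16*0.1428
= 3.0009 + 24.2862 + 2.2848
= 29.5719

E[X] = 29.5719


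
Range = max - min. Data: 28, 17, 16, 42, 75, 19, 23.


Max = 75, Min = 16
Range = 75 - 16 = 59

Range = 59


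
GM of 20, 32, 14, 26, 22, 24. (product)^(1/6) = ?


Product = 20 × 32 × 14 × 26 × 22 × 24 = 123002880
GM = 123002880^(1/6) = 22.3007

GM = 22.3007


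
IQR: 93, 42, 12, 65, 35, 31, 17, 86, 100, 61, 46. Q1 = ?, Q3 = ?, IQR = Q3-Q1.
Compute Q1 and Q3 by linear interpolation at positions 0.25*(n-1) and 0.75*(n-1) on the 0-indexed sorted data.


Sorted: 12, 17, 31, 35, 42, 46, 61, 65, 86, 93, 100
Q1 (25th %ile) = 33.0000
Q3 (75th %ile) = 75.5000
IQR = 75.5000 - 33.0000 = 42.5000

IQR = 42.5000


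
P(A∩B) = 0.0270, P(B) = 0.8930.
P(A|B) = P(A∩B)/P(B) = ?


P(A|B) = 0.0270/0.8930 = 0.0302

P(A|B) = 0.0302


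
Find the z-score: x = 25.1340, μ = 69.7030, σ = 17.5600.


z = (25.1340 - 69.7030)/17.5600
= -44.5690/17.5600
= -2.5381

z = -2.5381


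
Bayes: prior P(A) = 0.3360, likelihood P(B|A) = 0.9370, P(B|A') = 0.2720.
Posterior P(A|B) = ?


P(B) = P(B|A)*P(A) + P(B|A')*P(A')
= 0.9370*0.3360 + 0.2720*0.6640
= 0.314832 + 0.180608 = 0.495440
P(A|B) = 0.314832/0.495440 = 0.6355

P(A|B) = 0.6355


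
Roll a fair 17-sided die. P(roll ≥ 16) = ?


Favorable outcomes (roll ≥ 16): 2
Total outcomes = 17
P = 2/17 = 0.1176

P = 0.1176


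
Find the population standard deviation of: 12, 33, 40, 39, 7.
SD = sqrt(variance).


Mean = 26.2000
Variance = 194.1600
SD = sqrt(194.1600) = 13.9341

SD = 13.9341


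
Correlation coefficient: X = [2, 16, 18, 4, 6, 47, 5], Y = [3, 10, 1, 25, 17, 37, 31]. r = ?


Mean X = 14.0000, Mean Y = 17.7143
SD X = 14.628739, SD Y = 12.858730
Cov = 77.714286
r = 77.714286/(14.628739*12.858730) = 0.4131

r = 0.4131


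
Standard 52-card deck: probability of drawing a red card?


26 red cards in 52 cards
P = 26/52 = 0.5000

P = 0.5000


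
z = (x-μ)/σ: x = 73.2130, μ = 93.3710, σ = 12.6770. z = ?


z = (73.2130 - 93.3710)/12.6770
= -20.1580/12.6770
= -1.5901

z = -1.5901


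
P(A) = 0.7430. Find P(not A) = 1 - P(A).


P(not A) = 1 - 0.7430 = 0.2570

P(not A) = 0.2570


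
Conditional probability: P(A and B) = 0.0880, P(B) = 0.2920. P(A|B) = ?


P(A|B) = 0.0880/0.2920 = 0.3014

P(A|B) = 0.3014


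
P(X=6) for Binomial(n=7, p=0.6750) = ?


C(7,6) = 7
p^6 = 0.094585
(1-p)^1 = 0.325000
P = 7 * 0.094585 * 0.325000 = 0.2152

P(X=6) = 0.2152


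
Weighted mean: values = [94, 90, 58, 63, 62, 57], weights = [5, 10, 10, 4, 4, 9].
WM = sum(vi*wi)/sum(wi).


Numerator = 94*5 + 90*10 + 58*10 + 63*4 + 62*4 + 57*9 = 2963
Denominator = 5 + 10 + 10 + 4 + 4 + 9 = 42
WM = 2963/42 = 70.5476

WM = 70.5476


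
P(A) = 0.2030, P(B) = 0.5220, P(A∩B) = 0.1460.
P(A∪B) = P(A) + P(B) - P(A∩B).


P(A∪B) = 0.2030 + 0.5220 - 0.1460
= 0.7250 - 0.1460
= 0.5790

P(A∪B) = 0.5790


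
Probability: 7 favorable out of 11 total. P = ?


P = 7/11 = 0.6364

P = 0.6364


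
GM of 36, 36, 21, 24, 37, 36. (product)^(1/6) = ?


Product = 36 × 36 × 21 × 24 × 37 × 36 = 870041088
GM = 870041088^(1/6) = 30.8975

GM = 30.8975


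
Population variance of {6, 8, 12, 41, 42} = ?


Mean = 21.8000
Squared deviations: 249.6400, 190.4400, 96.0400, 368.6400, 408.0400
Sum = 1312.8000
Variance = 1312.8000/5 = 262.5600

Variance = 262.5600


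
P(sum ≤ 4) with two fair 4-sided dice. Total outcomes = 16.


Total outcomes = 4×4 = 16
Favorable (sum ≤ 4): 6
P = 6/16 = 0.3750

P = 0.3750


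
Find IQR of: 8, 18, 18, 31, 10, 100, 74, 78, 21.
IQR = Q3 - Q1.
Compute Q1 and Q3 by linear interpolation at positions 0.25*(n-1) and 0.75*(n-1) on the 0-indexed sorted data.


Sorted: 8, 10, 18, 18, 21, 31, 74, 78, 100
Q1 (25th %ile) = 18.0000
Q3 (75th %ile) = 74.0000
IQR = 74.0000 - 18.0000 = 56.0000

IQR = 56.0000


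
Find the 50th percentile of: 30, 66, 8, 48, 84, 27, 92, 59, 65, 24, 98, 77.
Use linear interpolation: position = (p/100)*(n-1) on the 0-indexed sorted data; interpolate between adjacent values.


Sorted: 8, 24, 27, 30, 48, 59, 65, 66, 77, 84, 92, 98
n = 12
Index = 50/100 * 11 = 5.5000
Lower = data[5] = 59, Upper = data[6] = 65
P50 = 59 + 0.5000*(6) = 62.0000

P50 = 62.0000


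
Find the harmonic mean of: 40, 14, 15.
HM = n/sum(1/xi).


Sum of reciprocals = 1/40 + 1/14 + 1/15 = 0.163095
HM = 3/0.163095 = 18.3942

HM = 18.3942


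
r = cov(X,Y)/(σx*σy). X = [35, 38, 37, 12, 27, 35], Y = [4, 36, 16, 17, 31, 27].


Mean X = 30.6667, Mean Y = 21.8333
SD X = 9.067647, SD Y = 10.699169
Cov = 11.444444
r = 11.444444/(9.067647*10.699169) = 0.1180

r = 0.1180


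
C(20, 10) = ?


C(20,10) = 20!/(10! × 10!)
= 2432902008176640000/(3628800 × 3628800)
= 184756

C(20,10) = 184756


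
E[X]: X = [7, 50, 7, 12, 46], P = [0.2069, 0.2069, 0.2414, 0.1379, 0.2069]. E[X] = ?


E[X] = 7*0.2069 + 50*0.2069 + 7*0.2414 + 12*0.1379 + 46*0.2069
= 1.4483 + 10.3450 + 1.6898 + 1.6548 + 9.5174
= 24.6553

E[X] = 24.6553


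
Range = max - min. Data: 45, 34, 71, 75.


Max = 75, Min = 34
Range = 75 - 34 = 41

Range = 41


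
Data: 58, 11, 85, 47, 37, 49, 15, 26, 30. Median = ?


Sorted: 11, 15, 26, 30, 37, 47, 49, 58, 85
n = 9 (odd)
Middle value = 37

Median = 37


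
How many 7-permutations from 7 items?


P(7,7) = 7!/0!
= 5040/1
= 5040

P(7,7) = 5040


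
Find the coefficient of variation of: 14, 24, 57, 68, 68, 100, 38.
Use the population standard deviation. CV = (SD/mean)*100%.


Mean = 52.7143
SD = 27.4159
CV = (27.4159/52.7143)*100 = 52.0085%

CV = 52.0085%


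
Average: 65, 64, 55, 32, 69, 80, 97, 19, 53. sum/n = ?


Sum = 65 + 64 + 55 + 32 + 69 + 80 + 97 + 19 + 53 = 534
n = 9
Mean = 534/9 = 59.3333

Mean = 59.3333


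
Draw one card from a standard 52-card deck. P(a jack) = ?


4 jacks in 52 cards
P = 4/52 = 0.0769

P = 0.0769


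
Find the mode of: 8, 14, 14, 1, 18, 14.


Frequencies: 1:1, 8:1, 14:3, 18:1
Max frequency = 3
Mode = 14

Mode = 14


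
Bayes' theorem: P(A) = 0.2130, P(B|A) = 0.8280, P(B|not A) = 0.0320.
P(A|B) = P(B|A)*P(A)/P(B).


P(B) = P(B|A)*P(A) + P(B|A')*P(A')
= 0.8280*0.2130 + 0.0320*0.7870
= 0.176364 + 0.025184 = 0.201548
P(A|B) = 0.176364/0.201548 = 0.8750

P(A|B) = 0.8750


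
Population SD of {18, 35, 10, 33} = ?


Mean = 24.0000
Variance = 108.5000
SD = sqrt(108.5000) = 10.4163

SD = 10.4163


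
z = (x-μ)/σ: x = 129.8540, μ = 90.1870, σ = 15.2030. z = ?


z = (129.8540 - 90.1870)/15.2030
= 39.6670/15.2030
= 2.6092

z = 2.6092


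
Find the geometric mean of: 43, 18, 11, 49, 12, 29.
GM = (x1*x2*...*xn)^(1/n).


Product = 43 × 18 × 11 × 49 × 12 × 29 = 145180728
GM = 145180728^(1/6) = 22.9255

GM = 22.9255


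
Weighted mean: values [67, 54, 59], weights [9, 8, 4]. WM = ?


Numerator = 67*9 + 54*8 + 59*4 = 1271
Denominator = 9 + 8 + 4 = 21
WM = 1271/21 = 60.5238

WM = 60.5238


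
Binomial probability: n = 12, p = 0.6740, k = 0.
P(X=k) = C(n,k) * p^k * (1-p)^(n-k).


C(12,0) = 1
p^0 = 1.000000
(1-p)^12 = 1.440825e-06
P = 1 * 1.000000 * 1.440825e-06 = 1.4408e-06

P(X=0) = 1.4408e-06


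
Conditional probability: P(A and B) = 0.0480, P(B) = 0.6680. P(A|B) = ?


P(A|B) = 0.0480/0.6680 = 0.0719

P(A|B) = 0.0719


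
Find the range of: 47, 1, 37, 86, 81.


Max = 86, Min = 1
Range = 86 - 1 = 85

Range = 85


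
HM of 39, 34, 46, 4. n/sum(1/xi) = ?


Sum of reciprocals = 1/39 + 1/34 + 1/46 + 1/4 = 0.326792
HM = 4/0.326792 = 12.2402

HM = 12.2402


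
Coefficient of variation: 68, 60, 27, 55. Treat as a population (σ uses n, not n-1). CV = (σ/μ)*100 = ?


Mean = 52.5000
SD = 15.4353
CV = (15.4353/52.5000)*100 = 29.4007%

CV = 29.4007%


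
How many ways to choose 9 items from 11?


C(11,9) = 11!/(9! × 2!)
= 39916800/(362880 × 2)
= 55

C(11,9) = 55


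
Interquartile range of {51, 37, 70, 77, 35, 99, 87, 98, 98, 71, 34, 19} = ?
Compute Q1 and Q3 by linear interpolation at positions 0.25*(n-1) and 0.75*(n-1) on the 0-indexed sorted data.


Sorted: 19, 34, 35, 37, 51, 70, 71, 77, 87, 98, 98, 99
Q1 (25th %ile) = 36.5000
Q3 (75th %ile) = 89.7500
IQR = 89.7500 - 36.5000 = 53.2500

IQR = 53.2500


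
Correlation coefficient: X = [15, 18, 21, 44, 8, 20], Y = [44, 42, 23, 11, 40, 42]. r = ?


Mean X = 21.0000, Mean Y = 33.6667
SD X = 11.135529, SD Y = 12.337837
Cov = -116.500000
r = -116.500000/(11.135529*12.337837) = -0.8480

r = -0.8480


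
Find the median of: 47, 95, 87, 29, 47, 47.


Sorted: 29, 47, 47, 47, 87, 95
n = 6 (even)
Middle values: 47 and 47
Median = (47+47)/2 = 47.0000

Median = 47.0000


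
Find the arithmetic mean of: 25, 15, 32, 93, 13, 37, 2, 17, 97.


Sum = 25 + 15 + 32 + 93 + 13 + 37 + 2 + 17 + 97 = 331
n = 9
Mean = 331/9 = 36.7778

Mean = 36.7778


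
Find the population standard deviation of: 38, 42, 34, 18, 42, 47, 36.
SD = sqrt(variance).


Mean = 36.7143
Variance = 74.4898
SD = sqrt(74.4898) = 8.6307

SD = 8.6307


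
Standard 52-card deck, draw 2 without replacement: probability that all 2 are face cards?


P(all face cards) = (12/52) × (11/51)
= 0.0498

P = 0.0498


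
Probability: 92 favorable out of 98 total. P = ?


P = 92/98 = 0.9388

P = 0.9388


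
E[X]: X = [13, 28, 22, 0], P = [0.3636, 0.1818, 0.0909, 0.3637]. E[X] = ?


E[X] = 13*0.3636 + 28*0.1818 + 22*0.0909 + 0*0.3637
= 4.7268 + 5.0904 + 1.9998 + 0
= 11.8170

E[X] = 11.8170


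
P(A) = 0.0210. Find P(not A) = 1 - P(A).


P(not A) = 1 - 0.0210 = 0.9790

P(not A) = 0.9790


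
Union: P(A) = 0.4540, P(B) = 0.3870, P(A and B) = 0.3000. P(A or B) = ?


P(A∪B) = 0.4540 + 0.3870 - 0.3000
= 0.8410 - 0.3000
= 0.5410

P(A∪B) = 0.5410


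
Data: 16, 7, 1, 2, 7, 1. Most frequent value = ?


Frequencies: 1:2, 2:1, 7:2, 16:1
Max frequency = 2
Mode = 1, 7

Mode = 1, 7


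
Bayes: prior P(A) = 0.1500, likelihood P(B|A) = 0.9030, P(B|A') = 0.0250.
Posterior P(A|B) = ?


P(B) = P(B|A)*P(A) + P(B|A')*P(A')
= 0.9030*0.1500 + 0.0250*0.8500
= 0.135450 + 0.021250 = 0.156700
P(A|B) = 0.135450/0.156700 = 0.8644

P(A|B) = 0.8644


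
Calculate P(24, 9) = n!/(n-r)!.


P(24,9) = 24!/15!
= 620448401733239439360000/1307674368000
= 474467051520

P(24,9) = 474467051520


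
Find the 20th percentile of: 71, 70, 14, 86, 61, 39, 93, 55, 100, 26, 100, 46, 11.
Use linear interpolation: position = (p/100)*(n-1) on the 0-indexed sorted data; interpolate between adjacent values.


Sorted: 11, 14, 26, 39, 46, 55, 61, 70, 71, 86, 93, 100, 100
n = 13
Index = 20/100 * 12 = 2.4000
Lower = data[2] = 26, Upper = data[3] = 39
P20 = 26 + 0.4000*(13) = 31.2000

P20 = 31.2000


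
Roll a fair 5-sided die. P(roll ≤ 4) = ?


Favorable outcomes (roll ≤ 4): 4
Total outcomes = 5
P = 4/5 = 0.8000

P = 0.8000


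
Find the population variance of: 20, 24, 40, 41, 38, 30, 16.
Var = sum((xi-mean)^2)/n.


Mean = 29.8571
Squared deviations: 97.1633, 34.3061, 102.8776, 124.1633, 66.3061, 0.0204, 192.0204
Sum = 616.8571
Variance = 616.8571/7 = 88.1224

Variance = 88.1224


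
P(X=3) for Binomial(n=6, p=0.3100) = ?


C(6,3) = 20
p^3 = 0.029791
(1-p)^3 = 0.328509
P = 20 * 0.029791 * 0.328509 = 0.1957

P(X=3) = 0.1957


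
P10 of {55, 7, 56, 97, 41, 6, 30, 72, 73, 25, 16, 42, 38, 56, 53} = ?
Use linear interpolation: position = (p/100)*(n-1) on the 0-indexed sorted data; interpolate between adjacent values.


Sorted: 6, 7, 16, 25, 30, 38, 41, 42, 53, 55, 56, 56, 72, 73, 97
n = 15
Index = 10/100 * 14 = 1.4000
Lower = data[1] = 7, Upper = data[2] = 16
P10 = 7 + 0.4000*(9) = 10.6000

P10 = 10.6000


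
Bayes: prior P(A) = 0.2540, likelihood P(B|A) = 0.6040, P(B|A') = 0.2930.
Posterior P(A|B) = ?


P(B) = P(B|A)*P(A) + P(B|A')*P(A')
= 0.6040*0.2540 + 0.2930*0.7460
= 0.153416 + 0.218578 = 0.371994
P(A|B) = 0.153416/0.371994 = 0.4124

P(A|B) = 0.4124


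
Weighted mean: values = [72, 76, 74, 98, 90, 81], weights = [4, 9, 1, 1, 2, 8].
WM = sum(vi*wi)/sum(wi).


Numerator = 72*4 + 76*9 + 74*1 + 98*1 + 90*2 + 81*8 = 1972
Denominator = 4 + 9 + 1 + 1 + 2 + 8 = 25
WM = 1972/25 = 78.8800

WM = 78.8800


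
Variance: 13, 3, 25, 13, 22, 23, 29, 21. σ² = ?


Mean = 18.6250
Squared deviations: 31.6406, 244.1406, 40.6406, 31.6406, 11.3906, 19.1406, 107.6406, 5.6406
Sum = 491.8750
Variance = 491.8750/8 = 61.4844

Variance = 61.4844


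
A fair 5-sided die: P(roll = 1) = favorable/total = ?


Favorable outcomes (roll = 1): 1
Total outcomes = 5
P = 1/5 = 0.2000

P = 0.2000


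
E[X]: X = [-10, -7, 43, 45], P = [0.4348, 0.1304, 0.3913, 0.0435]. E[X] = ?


E[X] = -10*0.4348 - 7*0.1304 + 43*0.3913 + 45*0.0435
= -4.3480 - 0.9128 + 16.8259 + 1.9575
= 13.5226

E[X] = 13.5226


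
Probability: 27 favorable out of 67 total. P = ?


P = 27/67 = 0.4030

P = 0.4030


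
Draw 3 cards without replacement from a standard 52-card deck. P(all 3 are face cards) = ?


P(all face cards) = (12/52) × (11/51) × (10/50)
= 0.0100

P = 0.0100


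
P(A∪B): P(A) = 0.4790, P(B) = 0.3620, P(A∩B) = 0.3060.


P(A∪B) = 0.4790 + 0.3620 - 0.3060
= 0.8410 - 0.3060
= 0.5350

P(A∪B) = 0.5350


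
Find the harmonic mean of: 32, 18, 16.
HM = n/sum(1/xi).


Sum of reciprocals = 1/32 + 1/18 + 1/16 = 0.149306
HM = 3/0.149306 = 20.0930

HM = 20.0930


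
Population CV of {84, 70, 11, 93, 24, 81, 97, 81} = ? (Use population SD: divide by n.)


Mean = 67.6250
SD = 30.0996
CV = (30.0996/67.6250)*100 = 44.5095%

CV = 44.5095%


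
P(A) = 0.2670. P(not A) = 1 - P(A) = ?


P(not A) = 1 - 0.2670 = 0.7330

P(not A) = 0.7330


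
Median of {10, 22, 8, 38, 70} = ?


Sorted: 8, 10, 22, 38, 70
n = 5 (odd)
Middle value = 22

Median = 22


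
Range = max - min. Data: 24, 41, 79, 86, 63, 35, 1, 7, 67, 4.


Max = 86, Min = 1
Range = 86 - 1 = 85

Range = 85


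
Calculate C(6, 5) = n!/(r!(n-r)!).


C(6,5) = 6!/(5! × 1!)
= 720/(120 × 1)
= 6

C(6,5) = 6


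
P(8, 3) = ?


P(8,3) = 8!/5!
= 40320/120
= 336

P(8,3) = 336


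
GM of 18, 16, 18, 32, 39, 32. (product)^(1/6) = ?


Product = 18 × 16 × 18 × 32 × 39 × 32 = 207028224
GM = 207028224^(1/6) = 24.3223

GM = 24.3223


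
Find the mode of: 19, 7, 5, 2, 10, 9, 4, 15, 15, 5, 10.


Frequencies: 2:1, 4:1, 5:2, 7:1, 9:1, 10:2, 15:2, 19:1
Max frequency = 2
Mode = 5, 10, 15

Mode = 5, 10, 15


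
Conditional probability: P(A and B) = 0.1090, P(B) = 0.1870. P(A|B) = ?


P(A|B) = 0.1090/0.1870 = 0.5829

P(A|B) = 0.5829


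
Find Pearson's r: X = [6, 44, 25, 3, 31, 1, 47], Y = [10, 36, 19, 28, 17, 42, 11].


Mean X = 22.4286, Mean Y = 23.2857
SD X = 17.951181, SD Y = 11.460669
Cov = -52.408163
r = -52.408163/(17.951181*11.460669) = -0.2547

r = -0.2547


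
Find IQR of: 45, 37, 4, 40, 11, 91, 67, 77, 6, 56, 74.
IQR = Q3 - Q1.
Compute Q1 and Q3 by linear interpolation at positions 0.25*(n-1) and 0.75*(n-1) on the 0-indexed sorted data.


Sorted: 4, 6, 11, 37, 40, 45, 56, 67, 74, 77, 91
Q1 (25th %ile) = 24.0000
Q3 (75th %ile) = 70.5000
IQR = 70.5000 - 24.0000 = 46.5000

IQR = 46.5000


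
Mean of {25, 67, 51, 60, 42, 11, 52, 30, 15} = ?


Sum = 25 + 67 + 51 + 60 + 42 + 11 + 52 + 30 + 15 = 353
n = 9
Mean = 353/9 = 39.2222

Mean = 39.2222


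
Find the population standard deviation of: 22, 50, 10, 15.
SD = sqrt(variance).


Mean = 24.2500
Variance = 239.1875
SD = sqrt(239.1875) = 15.4657

SD = 15.4657


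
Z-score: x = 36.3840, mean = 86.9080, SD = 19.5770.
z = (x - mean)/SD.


z = (36.3840 - 86.9080)/19.5770
= -50.5240/19.5770
= -2.5808

z = -2.5808


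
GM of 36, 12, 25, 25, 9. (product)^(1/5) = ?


Product = 36 × 12 × 25 × 25 × 9 = 2430000
GM = 2430000^(1/5) = 18.9287

GM = 18.9287


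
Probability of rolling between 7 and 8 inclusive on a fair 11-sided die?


Favorable outcomes (7 ≤ roll ≤ 8): 2
Total outcomes = 11
P = 2/11 = 0.1818

P = 0.1818


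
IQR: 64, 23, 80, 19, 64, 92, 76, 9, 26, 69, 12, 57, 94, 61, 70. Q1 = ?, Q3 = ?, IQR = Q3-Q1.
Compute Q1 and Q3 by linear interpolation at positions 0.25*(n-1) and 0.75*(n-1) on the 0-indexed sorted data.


Sorted: 9, 12, 19, 23, 26, 57, 61, 64, 64, 69, 70, 76, 80, 92, 94
Q1 (25th %ile) = 24.5000
Q3 (75th %ile) = 73.0000
IQR = 73.0000 - 24.5000 = 48.5000

IQR = 48.5000


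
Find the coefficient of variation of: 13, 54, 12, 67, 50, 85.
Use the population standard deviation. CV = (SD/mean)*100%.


Mean = 46.8333
SD = 26.7171
CV = (26.7171/46.8333)*100 = 57.0473%

CV = 57.0473%


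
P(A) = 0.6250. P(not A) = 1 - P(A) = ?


P(not A) = 1 - 0.6250 = 0.3750

P(not A) = 0.3750


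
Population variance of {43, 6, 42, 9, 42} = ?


Mean = 28.4000
Squared deviations: 213.1600, 501.7600, 184.9600, 376.3600, 184.9600
Sum = 1461.2000
Variance = 1461.2000/5 = 292.2400

Variance = 292.2400


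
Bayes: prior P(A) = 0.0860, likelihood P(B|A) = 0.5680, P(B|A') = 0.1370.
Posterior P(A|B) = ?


P(B) = P(B|A)*P(A) + P(B|A')*P(A')
= 0.5680*0.0860 + 0.1370*0.9140
= 0.048848 + 0.125218 = 0.174066
P(A|B) = 0.048848/0.174066 = 0.2806

P(A|B) = 0.2806
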